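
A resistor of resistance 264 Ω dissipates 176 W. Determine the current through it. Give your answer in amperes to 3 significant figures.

0.816 A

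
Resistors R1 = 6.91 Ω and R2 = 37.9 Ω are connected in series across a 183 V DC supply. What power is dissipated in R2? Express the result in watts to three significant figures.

632 W

Series elements share the same current, so find I first, then use P = I²R.
R_total = 6.91 + 37.9 = 44.81 Ω
I = V / R_total = 183 / 44.81 = 4.084 A
P_R2 = I² × R2 = (4.084)² × 37.9 = 632.1 W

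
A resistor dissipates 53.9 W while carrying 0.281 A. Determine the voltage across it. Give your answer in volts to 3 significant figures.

Rearranging the power relation for the two known quantities gives V = P / I.
V = 53.9 / 0.2810 = 191.8 V

192 V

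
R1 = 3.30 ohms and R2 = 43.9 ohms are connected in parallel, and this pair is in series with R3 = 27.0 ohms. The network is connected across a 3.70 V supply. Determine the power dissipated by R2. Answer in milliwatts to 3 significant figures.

3.25 mW

Collapse the R1‖R2 pair into one equivalent R_p; then R_p and R3 form a series string.
R_p = (3.30×43.9)/(3.30+43.9) = 3.069 Ω
R_total = R_p + 27.0 = 3.069 + 27.0 = 30.07 Ω
I = V / R_total = 3.70 / 30.07 = 0.1230 A
Voltage across the parallel pair: V_p = I × R_p = 0.1230 × 3.069 = 0.3777 V
R2 has V_p across it, so P = V_p²/R2.
P_R2 = (0.3777)² / 43.9 = 0.003249 W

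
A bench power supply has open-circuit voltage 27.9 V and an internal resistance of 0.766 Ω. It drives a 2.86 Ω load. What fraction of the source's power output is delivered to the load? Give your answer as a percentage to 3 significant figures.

78.9 %

η = P_load/(P_load+P_int) = I²R/(I²R+I²r) = R/(R+r) — the I² cancels for series elements.
η = R / (R + r) = 2.86 / (2.86 + 0.766) = 0.7887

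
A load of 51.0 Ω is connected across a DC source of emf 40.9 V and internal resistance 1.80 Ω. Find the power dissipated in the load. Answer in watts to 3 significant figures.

Find the circuit current first, then P = I²R for the load (series elements share I).
I = ε / (r + R) = 40.9 / (1.80 + 51.0) = 0.7746 A
P_load = I² R = (0.7746)² × 51.0 = 30.60 W

30.6 W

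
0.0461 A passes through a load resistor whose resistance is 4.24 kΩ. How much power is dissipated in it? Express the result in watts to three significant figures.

The current through and the resistance of the element are both given; use P = I²R.
P = (0.04610 A)² × 4240 Ω = 9.011 W

9.01 W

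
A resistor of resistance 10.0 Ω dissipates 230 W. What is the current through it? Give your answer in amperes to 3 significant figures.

4.80 A

The two known quantities fix the third via I = √(P / R).
I = √(230 / 10.0) = 4.796 A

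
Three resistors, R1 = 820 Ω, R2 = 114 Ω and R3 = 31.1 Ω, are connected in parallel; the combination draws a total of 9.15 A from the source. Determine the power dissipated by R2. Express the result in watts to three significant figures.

413 W

Only the total current is stated, so first find the parallel equivalent to get the voltage across the combination.
1/R_eq = 1/820 + 1/114 + 1/31.1 ⇒ R_eq = 23.73 Ω
V = I_total × R_eq = 9.150 × 23.73 = 217.1 V
P_R2 = V² / R2 = (217.1)² / 114 = 413.5 W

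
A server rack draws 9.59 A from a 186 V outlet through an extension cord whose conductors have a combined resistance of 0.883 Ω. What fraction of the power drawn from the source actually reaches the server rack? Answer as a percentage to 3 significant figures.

The extension cord carries the full 9.59 A.
P_line = I² R_line = (9.590)² × 0.883 = 81.21 W
P_source = V I = 186 × 9.590 = 1784 W; P_load = 1703 W
η = P_load / P_source = 1703 / 1784 = 0.9545

95.4 %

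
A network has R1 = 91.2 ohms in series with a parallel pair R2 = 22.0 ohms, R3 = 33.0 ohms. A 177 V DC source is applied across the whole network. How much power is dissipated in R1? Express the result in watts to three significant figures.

262 W

Collapse R2‖R3 to a single equivalent, reducing the network to two series elements.
R_p = (22.0×33.0)/(22.0+33.0) = 13.20 Ω
R_total = 91.2 + 13.20 = 104.4 Ω
I = V / R_total = 177 / 104.4 = 1.695 A
R1 is in the main series path, so its power is I²R1.
P_R1 = (1.695)² × 91.2 = 262.1 W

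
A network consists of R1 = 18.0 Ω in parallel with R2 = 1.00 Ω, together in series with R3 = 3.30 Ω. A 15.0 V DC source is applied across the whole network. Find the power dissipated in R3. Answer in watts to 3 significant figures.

41.2 W

First find R_p for the parallel pair, then treat R_p + R3 as a series loop.
R_p = (18.0×1.00)/(18.0+1.00) = 0.9474 Ω
R_total = R_p + 3.30 = 0.9474 + 3.30 = 4.247 Ω
I = V / R_total = 15.0 / 4.247 = 3.532 A
R3 is the series element, so its power is I²R.
P_R3 = (3.532)² × 3.30 = 41.16 W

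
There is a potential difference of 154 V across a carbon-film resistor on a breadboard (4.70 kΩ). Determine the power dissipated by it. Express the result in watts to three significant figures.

We know the drop across the element and its resistance — P = V²/R, one step.
P = (154 V)² / 4700 Ω = 5.046 W

5.05 W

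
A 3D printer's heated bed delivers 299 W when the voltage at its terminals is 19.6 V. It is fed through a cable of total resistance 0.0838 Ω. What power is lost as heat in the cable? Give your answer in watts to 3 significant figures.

Only the current and the line resistance are needed for the I²R loss.
I = P / V = 299 / 19.6 = 15.26 A through the cable.
P_line = I² R_line = (15.26)² × 0.0838 = 19.50 W

19.5 W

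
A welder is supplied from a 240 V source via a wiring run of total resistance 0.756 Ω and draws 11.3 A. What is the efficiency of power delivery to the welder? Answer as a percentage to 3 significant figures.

The wiring run carries the full 11.3 A.
P_line = I² R_line = (11.30)² × 0.756 = 96.53 W
P_source = V I = 240 × 11.30 = 2712 W; P_load = 2615 W
η = P_load / P_source = 2615 / 2712 = 0.9644

96.4 %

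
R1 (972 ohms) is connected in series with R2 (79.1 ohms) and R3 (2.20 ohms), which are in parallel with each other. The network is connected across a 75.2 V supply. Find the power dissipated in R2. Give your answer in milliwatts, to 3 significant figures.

0.345 mW

Reduce the parallel pair to R_p first; the network is then a simple series string.
R_p = (79.1×2.20)/(79.1+2.20) = 2.140 Ω
R_total = 972 + 2.140 = 974.1 Ω
I = V / R_total = 75.2 / 974.1 = 0.07720 A
Voltage across the parallel pair: V_p = I × R_p = 0.07720 × 2.140 = 0.1652 V
With V_p across R2, its power is V_p²/R2.
P_R2 = (0.1652)² / 79.1 = 0.0003452 W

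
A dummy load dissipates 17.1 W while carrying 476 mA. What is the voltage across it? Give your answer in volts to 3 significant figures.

35.9 V

From P = V I = I²R = V²/R, with the two given quantities we get V = P / I.
V = 17.1 / 0.4760 = 35.92 V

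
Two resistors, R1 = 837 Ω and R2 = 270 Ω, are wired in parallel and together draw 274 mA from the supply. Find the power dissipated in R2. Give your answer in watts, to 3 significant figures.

11.6 W

We need the common branch voltage; get it from I_total × R_eq, then P = V²/R for the branch.
1/R_eq = 1/837 + 1/270 ⇒ R_eq = 204.1 Ω
V = I_total × R_eq = 0.2740 × 204.1 = 55.94 V
P_R2 = V² / R2 = (55.94)² / 270 = 11.59 W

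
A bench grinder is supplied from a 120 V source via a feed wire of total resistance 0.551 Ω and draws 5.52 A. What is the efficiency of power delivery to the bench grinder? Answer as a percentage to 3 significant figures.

97.5 %

The feed wire carries the full 5.52 A.
P_line = I² R_line = (5.520)² × 0.551 = 16.79 W
P_source = V I = 120 × 5.520 = 662.4 W; P_load = 645.6 W
η = P_load / P_source = 645.6 / 662.4 = 0.9747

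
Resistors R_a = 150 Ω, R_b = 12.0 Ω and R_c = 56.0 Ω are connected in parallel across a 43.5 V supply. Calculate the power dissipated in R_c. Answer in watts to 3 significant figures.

33.8 W

Every branch has 43.5 V across it, so for R_c the power is simply V²/R.
P_R_c = V² / R_c = (43.5)² / 56.0 Ω = 33.79 W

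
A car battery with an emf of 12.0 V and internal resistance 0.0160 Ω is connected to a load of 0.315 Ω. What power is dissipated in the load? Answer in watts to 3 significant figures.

414 W

Find the circuit current first, then P = I²R for the load (series elements share I).
I = ε / (r + R) = 12.0 / (0.0160 + 0.315) = 36.25 A
P_load = I² R = (36.25)² × 0.315 = 414.0 W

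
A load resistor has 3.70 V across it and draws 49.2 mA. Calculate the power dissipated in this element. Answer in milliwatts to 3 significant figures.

V and I are known directly — P = V I, no intermediate step needed.
P = 3.70 V × 0.04920 A = 0.1820 W

182 mW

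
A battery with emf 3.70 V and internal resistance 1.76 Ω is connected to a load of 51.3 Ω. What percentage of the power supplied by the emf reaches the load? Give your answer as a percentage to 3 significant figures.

96.7 %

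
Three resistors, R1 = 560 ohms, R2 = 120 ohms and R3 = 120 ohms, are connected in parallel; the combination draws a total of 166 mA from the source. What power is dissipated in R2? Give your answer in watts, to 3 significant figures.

0.674 W

We need the common branch voltage; get it from I_total × R_eq, then P = V²/R for the branch.
1/R_eq = 1/560 + 1/120 + 1/120 ⇒ R_eq = 54.19 Ω
V = I_total × R_eq = 0.1660 × 54.19 = 8.996 V
P_R2 = V² / R2 = (8.996)² / 120 = 0.6744 W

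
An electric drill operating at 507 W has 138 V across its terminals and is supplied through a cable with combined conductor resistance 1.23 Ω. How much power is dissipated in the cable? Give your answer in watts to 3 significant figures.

Only the current and the line resistance are needed for the I²R loss.
I = P / V = 507 / 138 = 3.674 A through the cable.
P_line = I² R_line = (3.674)² × 1.23 = 16.60 W

16.6 W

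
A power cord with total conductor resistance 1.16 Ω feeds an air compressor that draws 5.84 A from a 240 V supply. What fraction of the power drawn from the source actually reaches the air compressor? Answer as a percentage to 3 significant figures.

The power cord carries the full 5.84 A.
P_line = I² R_line = (5.840)² × 1.16 = 39.56 W
P_source = V I = 240 × 5.840 = 1402 W; P_load = 1362 W
η = P_load / P_source = 1362 / 1402 = 0.9718

97.2 %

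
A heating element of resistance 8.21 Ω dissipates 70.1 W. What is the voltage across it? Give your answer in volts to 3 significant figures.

24.0 V

From P = V I = I²R = V²/R, with the two given quantities we get V = √(P R).
V = √(70.1 × 8.21) = 23.99 V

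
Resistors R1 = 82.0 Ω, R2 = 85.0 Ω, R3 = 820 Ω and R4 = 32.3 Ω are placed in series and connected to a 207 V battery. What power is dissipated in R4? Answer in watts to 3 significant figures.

1.33 W

Every series element carries the same I. Get I from the total resistance, then P = I² × R4.
R_total = 82.0 + 85.0 + 820 + 32.3 = 1019 Ω
I = V / R_total = 207 / 1019 = 0.2031 A
P_R4 = I² × R4 = (0.2031)² × 32.3 = 1.332 W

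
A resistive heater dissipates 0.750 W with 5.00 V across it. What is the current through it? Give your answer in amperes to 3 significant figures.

0.150 A

Inverting the appropriate power form: I = P / V.
I = 0.750 / 5.00 = 0.1500 A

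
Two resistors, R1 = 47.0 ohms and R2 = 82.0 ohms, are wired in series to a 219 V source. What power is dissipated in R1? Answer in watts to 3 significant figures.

Every series element carries the same I. Get I from the total resistance, then P = I² × R1.
R_total = 47.0 + 82.0 = 129.0 Ω
I = V / R_total = 219 / 129.0 = 1.698 A
P_R1 = I² × R1 = (1.698)² × 47.0 = 135.5 W

135 W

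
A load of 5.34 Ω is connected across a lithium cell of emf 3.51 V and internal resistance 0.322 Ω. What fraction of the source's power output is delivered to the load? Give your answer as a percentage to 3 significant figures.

94.3 %

The source delivers εI, of which I²R reaches the load and I²r is lost; since I is common, η = R/(R+r).
η = R / (R + r) = 5.34 / (5.34 + 0.322) = 0.9431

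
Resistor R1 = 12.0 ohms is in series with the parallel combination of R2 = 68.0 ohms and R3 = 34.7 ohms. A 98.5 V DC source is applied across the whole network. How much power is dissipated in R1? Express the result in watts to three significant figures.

Replace R2 and R3 with their parallel equivalent so the circuit becomes R1 in series with R_p.
R_p = (68.0×34.7)/(68.0+34.7) = 22.98 Ω
R_total = 12.0 + 22.98 = 34.98 Ω
I = V / R_total = 98.5 / 34.98 = 2.816 A
All the current flows through R1; use P = I²R.
P_R1 = (2.816)² × 12.0 = 95.17 W

95.2 W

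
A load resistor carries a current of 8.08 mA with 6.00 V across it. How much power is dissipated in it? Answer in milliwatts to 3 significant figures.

Since both terminal voltage and current are stated, P = V I gives the power in one step.
P = 6.00 V × 0.008080 A = 0.04848 W

48.5 mW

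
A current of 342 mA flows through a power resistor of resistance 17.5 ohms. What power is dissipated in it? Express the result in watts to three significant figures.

2.05 W

Knowing I and R, the power is just I²R — no need to find V first.
P = (0.3420 A)² × 17.5 Ω = 2.047 W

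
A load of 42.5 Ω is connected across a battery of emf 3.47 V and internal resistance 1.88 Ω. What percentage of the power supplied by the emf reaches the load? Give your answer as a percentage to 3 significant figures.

Both r and R carry the same current, so the power split is just the resistance split: η = R/(R+r).
η = R / (R + r) = 42.5 / (42.5 + 1.88) = 0.9576

95.8 %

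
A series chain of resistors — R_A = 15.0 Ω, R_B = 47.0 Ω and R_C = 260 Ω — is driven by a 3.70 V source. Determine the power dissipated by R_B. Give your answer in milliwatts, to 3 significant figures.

Series elements share the same current, so find I first, then use P = I²R.
R_total = 15.0 + 47.0 + 260 = 322.0 Ω
I = V / R_total = 3.70 / 322.0 = 0.01149 A
P_R_B = I² × R_B = (0.01149)² × 47.0 = 0.006206 W

6.21 mW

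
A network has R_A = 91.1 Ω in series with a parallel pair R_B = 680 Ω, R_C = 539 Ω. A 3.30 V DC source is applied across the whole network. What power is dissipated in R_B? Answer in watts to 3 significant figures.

0.00943 W

First combine the parallel branches into one equivalent R_p, then R_A + R_p is a series pair.
R_p = (680×539)/(680+539) = 300.7 Ω
R_total = 91.1 + 300.7 = 391.8 Ω
I = V / R_total = 3.30 / 391.8 = 0.008423 A
Voltage across the parallel pair: V_p = I × R_p = 0.008423 × 300.7 = 2.533 V
With V_p across R_B, its power is V_p²/R_B.
P_R_B = (2.533)² / 680 = 0.009433 W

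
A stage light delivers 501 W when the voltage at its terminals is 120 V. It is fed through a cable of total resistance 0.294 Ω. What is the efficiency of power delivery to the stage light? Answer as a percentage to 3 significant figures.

99.0 %

I = P / V = 501 / 120 = 4.175 A through the cable.
P_line = I² R_line = (4.175)² × 0.294 = 5.125 W
P_source = P_load + P_line = 501.0 + 5.125 = 506.1 W
η = P_load / P_source = 501.0 / 506.1 = 0.9899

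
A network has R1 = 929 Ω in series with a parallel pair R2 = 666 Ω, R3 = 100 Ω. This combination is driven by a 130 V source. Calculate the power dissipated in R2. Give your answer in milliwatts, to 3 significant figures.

186 mW

First combine the parallel branches into one equivalent R_p, then R1 + R_p is a series pair.
R_p = (666×100)/(666+100) = 86.95 Ω
R_total = 929 + 86.95 = 1016 Ω
I = V / R_total = 130 / 1016 = 0.1280 A
Voltage across the parallel pair: V_p = I × R_p = 0.1280 × 86.95 = 11.13 V
With V_p across R2, its power is V_p²/R2.
P_R2 = (11.13)² / 666 = 0.1859 W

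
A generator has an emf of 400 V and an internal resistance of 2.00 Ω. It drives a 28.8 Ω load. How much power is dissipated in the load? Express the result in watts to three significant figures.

The internal resistance and the load are in series, so the same I flows through both; get I from ε/(r+R), then I²R for the load.
I = ε / (r + R) = 400 / (2.00 + 28.8) = 12.99 A
P_load = I² R = (12.99)² × 28.8 = 4857 W

4860 W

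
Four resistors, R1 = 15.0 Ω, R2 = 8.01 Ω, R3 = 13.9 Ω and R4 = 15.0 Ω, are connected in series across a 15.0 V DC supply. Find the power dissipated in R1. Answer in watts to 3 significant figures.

1.25 W

Series elements share the same current, so find I first, then use P = I²R.
R_total = 15.0 + 8.01 + 13.9 + 15.0 = 51.91 Ω
I = V / R_total = 15.0 / 51.91 = 0.2890 A
P_R1 = I² × R1 = (0.2890)² × 15.0 = 1.252 W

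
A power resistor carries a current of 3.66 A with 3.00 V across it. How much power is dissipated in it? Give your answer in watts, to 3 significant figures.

11.0 W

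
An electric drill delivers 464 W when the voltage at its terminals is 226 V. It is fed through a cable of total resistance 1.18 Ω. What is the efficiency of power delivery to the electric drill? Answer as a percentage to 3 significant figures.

I = P / V = 464 / 226 = 2.053 A through the cable.
P_line = I² R_line = (2.053)² × 1.18 = 4.974 W
P_source = P_load + P_line = 464.0 + 4.974 = 469.0 W
η = P_load / P_source = 464.0 / 469.0 = 0.9894

98.9 %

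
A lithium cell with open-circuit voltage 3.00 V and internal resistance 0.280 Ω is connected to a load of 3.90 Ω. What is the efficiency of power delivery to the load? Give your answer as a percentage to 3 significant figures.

93.3 %

Efficiency is P_load / P_total. With a series r and R sharing the same I, P = I²R for each, so η = R/(R+r).
η = R / (R + r) = 3.90 / (3.90 + 0.280) = 0.9330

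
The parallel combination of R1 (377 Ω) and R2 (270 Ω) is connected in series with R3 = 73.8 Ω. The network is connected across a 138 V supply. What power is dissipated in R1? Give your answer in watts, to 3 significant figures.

23.4 W

Collapse the R1‖R2 pair into one equivalent R_p; then R_p and R3 form a series string.
R_p = (377×270)/(377+270) = 157.3 Ω
R_total = R_p + 73.8 = 157.3 + 73.8 = 231.1 Ω
I = V / R_total = 138 / 231.1 = 0.5971 A
Voltage across the parallel pair: V_p = I × R_p = 0.5971 × 157.3 = 93.94 V
Use P = V²/R for R1 with V = V_p.
P_R1 = (93.94)² / 377 = 23.41 W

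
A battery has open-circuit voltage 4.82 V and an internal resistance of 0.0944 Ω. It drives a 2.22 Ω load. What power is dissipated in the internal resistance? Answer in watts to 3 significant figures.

0.409 W

r is in series with the load, so it carries the full circuit current — the loss in it is I²r.
I = ε / (r + R) = 4.82 / (0.0944 + 2.22) = 2.083 A
P_int = I² r = (2.083)² × 0.0944 = 0.4094 W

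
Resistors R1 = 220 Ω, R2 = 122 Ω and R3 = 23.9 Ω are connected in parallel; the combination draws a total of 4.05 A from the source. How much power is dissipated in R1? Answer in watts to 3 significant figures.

25.0 W

The branches share the same voltage, but only the total current is given — find V from the equivalent resistance first.
1/R_eq = 1/220 + 1/122 + 1/23.9 ⇒ R_eq = 18.32 Ω
V = I_total × R_eq = 4.050 × 18.32 = 74.20 V
P_R1 = V² / R1 = (74.20)² / 220 = 25.02 W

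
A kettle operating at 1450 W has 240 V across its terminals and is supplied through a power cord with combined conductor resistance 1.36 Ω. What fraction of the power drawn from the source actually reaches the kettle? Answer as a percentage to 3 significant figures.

96.7 %

I = P / V = 1450 / 240 = 6.042 A through the power cord.
P_line = I² R_line = (6.042)² × 1.36 = 49.64 W
P_source = P_load + P_line = 1450 + 49.64 = 1500 W
η = P_load / P_source = 1450 / 1500 = 0.9669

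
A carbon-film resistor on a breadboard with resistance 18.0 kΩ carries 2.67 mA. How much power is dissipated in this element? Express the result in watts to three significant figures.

0.128 W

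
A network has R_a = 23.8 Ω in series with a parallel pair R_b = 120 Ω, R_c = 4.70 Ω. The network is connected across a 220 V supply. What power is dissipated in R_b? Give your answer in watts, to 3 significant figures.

Reduce the parallel pair to R_p first; the network is then a simple series string.
R_p = (120×4.70)/(120+4.70) = 4.523 Ω
R_total = 23.8 + 4.523 = 28.32 Ω
I = V / R_total = 220 / 28.32 = 7.768 A
Voltage across the parallel pair: V_p = I × R_p = 7.768 × 4.523 = 35.13 V
R_b sees V_p directly, so P = V_p² / R_b.
P_R_b = (35.13)² / 120 = 10.29 W

10.3 W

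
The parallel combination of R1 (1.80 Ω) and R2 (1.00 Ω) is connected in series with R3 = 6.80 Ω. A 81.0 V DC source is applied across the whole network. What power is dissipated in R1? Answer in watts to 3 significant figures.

27.2 W

Collapse the R1‖R2 pair into one equivalent R_p; then R_p and R3 form a series string.
R_p = (1.80×1.00)/(1.80+1.00) = 0.6429 Ω
R_total = R_p + 6.80 = 0.6429 + 6.80 = 7.443 Ω
I = V / R_total = 81.0 / 7.443 = 10.88 A
Voltage across the parallel pair: V_p = I × R_p = 10.88 × 0.6429 = 6.996 V
R1 sits across V_p; its power is V_p²/R.
P_R1 = (6.996)² / 1.80 = 27.19 W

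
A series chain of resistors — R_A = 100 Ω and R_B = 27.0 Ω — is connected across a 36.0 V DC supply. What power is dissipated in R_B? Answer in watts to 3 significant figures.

In a series string the same current flows through every resistor — find that current, then P = I²R for the one we want.
R_total = 100 + 27.0 = 127.0 Ω
I = V / R_total = 36.0 / 127.0 = 0.2835 A
P_R_B = I² × R_B = (0.2835)² × 27.0 = 2.170 W

2.17 W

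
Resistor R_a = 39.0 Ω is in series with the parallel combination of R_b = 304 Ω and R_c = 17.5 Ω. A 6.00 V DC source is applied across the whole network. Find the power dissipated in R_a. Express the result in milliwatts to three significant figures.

First combine the parallel branches into one equivalent R_p, then R_a + R_p is a series pair.
R_p = (304×17.5)/(304+17.5) = 16.55 Ω
R_total = 39.0 + 16.55 = 55.55 Ω
I = V / R_total = 6.00 / 55.55 = 0.1080 A
R_a is in the main series path, so its power is I²R_a.
P_R_a = (0.1080)² × 39.0 = 0.4550 W

455 mW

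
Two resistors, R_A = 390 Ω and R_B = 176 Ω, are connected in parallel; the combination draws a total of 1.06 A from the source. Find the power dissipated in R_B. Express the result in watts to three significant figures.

The branches share the same voltage, but only the total current is given — find V from the equivalent resistance first.
1/R_eq = 1/390 + 1/176 ⇒ R_eq = 121.3 Ω
V = I_total × R_eq = 1.060 × 121.3 = 128.5 V
P_R_B = V² / R_B = (128.5)² / 176 = 93.89 W

93.9 W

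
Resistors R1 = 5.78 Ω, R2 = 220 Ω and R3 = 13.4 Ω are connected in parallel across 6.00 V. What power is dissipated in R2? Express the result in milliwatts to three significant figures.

Every branch has 6.00 V across it, so for R2 the power is simply V²/R.
P_R2 = V² / R2 = (6.00)² / 220 Ω = 0.1636 W

164 mW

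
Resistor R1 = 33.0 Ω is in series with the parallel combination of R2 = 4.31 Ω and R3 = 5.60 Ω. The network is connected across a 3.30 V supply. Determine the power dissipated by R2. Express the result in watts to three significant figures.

0.0119 W

Reduce the parallel pair to R_p first; the network is then a simple series string.
R_p = (4.31×5.60)/(4.31+5.60) = 2.436 Ω
R_total = 33.0 + 2.436 = 35.44 Ω
I = V / R_total = 3.30 / 35.44 = 0.09313 A
Voltage across the parallel pair: V_p = I × R_p = 0.09313 × 2.436 = 0.2268 V
With V_p across R2, its power is V_p²/R2.
P_R2 = (0.2268)² / 4.31 = 0.01194 W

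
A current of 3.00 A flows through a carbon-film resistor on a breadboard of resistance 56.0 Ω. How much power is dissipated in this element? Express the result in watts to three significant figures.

504 W

Current and resistance are given, so P = I²R is the direct form.
P = (3.000 A)² × 56.0 Ω = 504.0 W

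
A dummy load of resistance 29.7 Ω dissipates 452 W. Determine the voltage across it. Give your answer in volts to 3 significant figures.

116 V

The two known quantities fix the third via V = √(P R).
V = √(452 × 29.7) = 115.9 V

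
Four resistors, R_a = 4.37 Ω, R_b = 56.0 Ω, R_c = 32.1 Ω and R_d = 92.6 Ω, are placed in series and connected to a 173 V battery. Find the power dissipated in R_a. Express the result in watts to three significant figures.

Since the resistors are in series they all carry the loop current I = V/R_total; the power in any one is I²R.
R_total = 4.37 + 56.0 + 32.1 + 92.6 = 185.1 Ω
I = V / R_total = 173 / 185.1 = 0.9348 A
P_R_a = I² × R_a = (0.9348)² × 4.37 = 3.819 W

3.82 W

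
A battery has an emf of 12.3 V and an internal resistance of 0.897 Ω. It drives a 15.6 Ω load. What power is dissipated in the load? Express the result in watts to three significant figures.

8.67 W

With r and R in series, I = ε/(r+R); the load dissipates I²R.
I = ε / (r + R) = 12.3 / (0.897 + 15.6) = 0.7456 A
P_load = I² R = (0.7456)² × 15.6 = 8.672 W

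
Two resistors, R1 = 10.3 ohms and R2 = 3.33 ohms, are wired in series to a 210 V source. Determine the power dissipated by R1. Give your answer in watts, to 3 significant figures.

Series elements share the same current, so find I first, then use P = I²R.
R_total = 10.3 + 3.33 = 13.63 Ω
I = V / R_total = 210 / 13.63 = 15.41 A
P_R1 = I² × R1 = (15.41)² × 10.3 = 2445 W

2450 W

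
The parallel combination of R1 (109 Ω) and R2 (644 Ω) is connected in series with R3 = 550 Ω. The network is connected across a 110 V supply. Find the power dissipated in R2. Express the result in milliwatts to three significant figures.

Reduce the parallel combination to a single R_p; the circuit then becomes R_p in series with the remaining resistor.
R_p = (109×644)/(109+644) = 93.22 Ω
R_total = R_p + 550 = 93.22 + 550 = 643.2 Ω
I = V / R_total = 110 / 643.2 = 0.1710 A
Voltage across the parallel pair: V_p = I × R_p = 0.1710 × 93.22 = 15.94 V
R2 sits across V_p; its power is V_p²/R.
P_R2 = (15.94)² / 644 = 0.3947 W

395 mW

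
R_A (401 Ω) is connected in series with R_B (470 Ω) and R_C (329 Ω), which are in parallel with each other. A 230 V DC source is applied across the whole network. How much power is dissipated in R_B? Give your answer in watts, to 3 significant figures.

Reduce the parallel pair to R_p first; the network is then a simple series string.
R_p = (470×329)/(470+329) = 193.5 Ω
R_total = 401 + 193.5 = 594.5 Ω
I = V / R_total = 230 / 594.5 = 0.3869 A
Voltage across the parallel pair: V_p = I × R_p = 0.3869 × 193.5 = 74.87 V
R_B sees V_p directly, so P = V_p² / R_B.
P_R_B = (74.87)² / 470 = 11.93 W

11.9 W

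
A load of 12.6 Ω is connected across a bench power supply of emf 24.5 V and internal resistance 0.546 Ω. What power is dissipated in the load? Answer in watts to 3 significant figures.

43.8 W

With r and R in series, I = ε/(r+R); the load dissipates I²R.
I = ε / (r + R) = 24.5 / (0.546 + 12.6) = 1.864 A
P_load = I² R = (1.864)² × 12.6 = 43.76 W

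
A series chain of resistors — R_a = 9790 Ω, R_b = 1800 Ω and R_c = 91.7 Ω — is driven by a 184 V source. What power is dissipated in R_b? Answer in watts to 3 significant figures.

0.447 W

Every series element carries the same I. Get I from the total resistance, then P = I² × R_b.
R_total = 9790 + 1800 + 91.7 = 11680 Ω
I = V / R_total = 184 / 11680 = 0.01575 A
P_R_b = I² × R_b = (0.01575)² × 1800 = 0.4466 W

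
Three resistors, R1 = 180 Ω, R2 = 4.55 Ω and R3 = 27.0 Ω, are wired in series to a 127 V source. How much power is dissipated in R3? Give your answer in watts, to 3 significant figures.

9.73 W

Since the resistors are in series they all carry the loop current I = V/R_total; the power in any one is I²R.
R_total = 180 + 4.55 + 27.0 = 211.6 Ω
I = V / R_total = 127 / 211.6 = 0.6003 A
P_R3 = I² × R3 = (0.6003)² × 27.0 = 9.731 W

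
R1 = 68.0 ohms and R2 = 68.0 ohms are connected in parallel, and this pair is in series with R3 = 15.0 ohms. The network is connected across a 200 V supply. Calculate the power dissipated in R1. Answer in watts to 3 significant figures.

Collapse the R1‖R2 pair into one equivalent R_p; then R_p and R3 form a series string.
R_p = (68.0×68.0)/(68.0+68.0) = 34.00 Ω
R_total = R_p + 15.0 = 34.00 + 15.0 = 49.00 Ω
I = V / R_total = 200 / 49.00 = 4.082 A
Voltage across the parallel pair: V_p = I × R_p = 4.082 × 34.00 = 138.8 V
R1 has V_p across it, so P = V_p²/R1.
P_R1 = (138.8)² / 68.0 = 283.2 W

283 W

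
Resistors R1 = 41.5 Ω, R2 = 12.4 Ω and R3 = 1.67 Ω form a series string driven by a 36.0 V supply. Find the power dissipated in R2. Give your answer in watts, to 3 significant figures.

The current is common to all series resistors; compute it, then apply P = I²R for the target.
R_total = 41.5 + 12.4 + 1.67 = 55.57 Ω
I = V / R_total = 36.0 / 55.57 = 0.6478 A
P_R2 = I² × R2 = (0.6478)² × 12.4 = 5.204 W

5.20 W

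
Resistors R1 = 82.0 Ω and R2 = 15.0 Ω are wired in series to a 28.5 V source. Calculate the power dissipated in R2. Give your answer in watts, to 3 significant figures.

The current is common to all series resistors; compute it, then apply P = I²R for the target.
R_total = 82.0 + 15.0 = 97.00 Ω
I = V / R_total = 28.5 / 97.00 = 0.2938 A
P_R2 = I² × R2 = (0.2938)² × 15.0 = 1.295 W

1.29 W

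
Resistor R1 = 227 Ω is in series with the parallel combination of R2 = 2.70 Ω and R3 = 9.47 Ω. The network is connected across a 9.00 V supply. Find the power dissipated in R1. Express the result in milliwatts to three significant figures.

350 mW

Reduce the parallel pair to R_p first; the network is then a simple series string.
R_p = (2.70×9.47)/(2.70+9.47) = 2.101 Ω
R_total = 227 + 2.101 = 229.1 Ω
I = V / R_total = 9.00 / 229.1 = 0.03928 A
All the current flows through R1; use P = I²R.
P_R1 = (0.03928)² × 227 = 0.3503 W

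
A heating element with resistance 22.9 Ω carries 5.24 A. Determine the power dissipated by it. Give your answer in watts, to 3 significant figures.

629 W

The current through and the resistance of the element are both given; use P = I²R.
P = (5.240 A)² × 22.9 Ω = 628.8 W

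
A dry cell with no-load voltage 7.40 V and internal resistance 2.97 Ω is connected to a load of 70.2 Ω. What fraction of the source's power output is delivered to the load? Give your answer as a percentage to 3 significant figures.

95.9 %

The source delivers εI, of which I²R reaches the load and I²r is lost; since I is common, η = R/(R+r).
η = R / (R + r) = 70.2 / (70.2 + 2.97) = 0.9594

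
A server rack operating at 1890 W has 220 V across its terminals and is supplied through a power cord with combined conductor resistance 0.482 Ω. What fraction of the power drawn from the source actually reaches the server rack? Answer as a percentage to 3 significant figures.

I = P / V = 1890 / 220 = 8.591 A through the power cord.
P_line = I² R_line = (8.591)² × 0.482 = 35.57 W
P_source = P_load + P_line = 1890 + 35.57 = 1926 W
η = P_load / P_source = 1890 / 1926 = 0.9815

98.2 %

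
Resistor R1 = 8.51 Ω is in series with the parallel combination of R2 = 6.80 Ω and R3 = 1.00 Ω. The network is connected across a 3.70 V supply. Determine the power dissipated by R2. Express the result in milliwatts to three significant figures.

Reduce the parallel pair to R_p first; the network is then a simple series string.
R_p = (6.80×1.00)/(6.80+1.00) = 0.8718 Ω
R_total = 8.51 + 0.8718 = 9.382 Ω
I = V / R_total = 3.70 / 9.382 = 0.3944 A
Voltage across the parallel pair: V_p = I × R_p = 0.3944 × 0.8718 = 0.3438 V
With V_p across R2, its power is V_p²/R2.
P_R2 = (0.3438)² / 6.80 = 0.01738 W

17.4 mW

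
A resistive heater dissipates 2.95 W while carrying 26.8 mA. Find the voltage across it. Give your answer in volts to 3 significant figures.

From P = V I = I²R = V²/R, with the two given quantities we get V = P / I.
V = 2.95 / 0.02680 = 110.1 V

110 V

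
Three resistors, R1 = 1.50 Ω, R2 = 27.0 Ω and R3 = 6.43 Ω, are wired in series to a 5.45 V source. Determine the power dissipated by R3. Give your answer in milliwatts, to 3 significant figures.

Series elements share the same current, so find I first, then use P = I²R.
R_total = 1.50 + 27.0 + 6.43 = 34.93 Ω
I = V / R_total = 5.45 / 34.93 = 0.1560 A
P_R3 = I² × R3 = (0.1560)² × 6.43 = 0.1565 W

157 mW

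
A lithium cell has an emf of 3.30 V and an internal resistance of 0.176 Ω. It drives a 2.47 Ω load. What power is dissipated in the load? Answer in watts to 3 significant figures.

Load and internal resistance form a series loop — compute the loop current, then the load power via I²R.
I = ε / (r + R) = 3.30 / (0.176 + 2.47) = 1.247 A
P_load = I² R = (1.247)² × 2.47 = 3.842 W

3.84 W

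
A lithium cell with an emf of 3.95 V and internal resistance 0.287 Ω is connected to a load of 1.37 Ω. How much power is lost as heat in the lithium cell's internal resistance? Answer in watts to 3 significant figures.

The source's internal resistance is just another series element carrying I; its dissipation is I²r.
I = ε / (r + R) = 3.95 / (0.287 + 1.37) = 2.384 A
P_int = I² r = (2.384)² × 0.287 = 1.631 W

1.63 W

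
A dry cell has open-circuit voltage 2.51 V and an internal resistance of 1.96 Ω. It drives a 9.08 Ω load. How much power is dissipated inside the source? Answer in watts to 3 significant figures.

0.101 W

The source's internal resistance is just another series element carrying I; its dissipation is I²r.
I = ε / (r + R) = 2.51 / (1.96 + 9.08) = 0.2274 A
P_int = I² r = (0.2274)² × 1.96 = 0.1013 W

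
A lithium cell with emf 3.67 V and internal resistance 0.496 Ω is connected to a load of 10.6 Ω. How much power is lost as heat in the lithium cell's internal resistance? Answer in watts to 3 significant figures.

0.0543 W

r is in series with the load, so it carries the full circuit current — the loss in it is I²r.
I = ε / (r + R) = 3.67 / (0.496 + 10.6) = 0.3307 A
P_int = I² r = (0.3307)² × 0.496 = 0.05426 W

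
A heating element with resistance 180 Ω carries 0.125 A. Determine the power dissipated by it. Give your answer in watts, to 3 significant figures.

2.81 W

Current and resistance are given, so P = I²R is the direct form.
P = (0.1250 A)² × 180 Ω = 2.812 W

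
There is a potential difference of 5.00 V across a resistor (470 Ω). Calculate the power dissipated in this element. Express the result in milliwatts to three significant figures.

53.2 mW

V and R are stated; P = V²/R avoids computing the current.
P = (5.00 V)² / 470 Ω = 0.05319 W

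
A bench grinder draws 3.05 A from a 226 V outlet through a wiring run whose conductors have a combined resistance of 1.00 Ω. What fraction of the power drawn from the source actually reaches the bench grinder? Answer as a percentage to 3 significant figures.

98.7 %

The wiring run carries the full 3.05 A.
P_line = I² R_line = (3.050)² × 1.00 = 9.302 W
P_source = V I = 226 × 3.050 = 689.3 W; P_load = 680.0 W
η = P_load / P_source = 680.0 / 689.3 = 0.9865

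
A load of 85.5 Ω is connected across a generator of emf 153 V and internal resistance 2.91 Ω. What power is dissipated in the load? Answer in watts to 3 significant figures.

The internal resistance and the load are in series, so the same I flows through both; get I from ε/(r+R), then I²R for the load.
I = ε / (r + R) = 153 / (2.91 + 85.5) = 1.731 A
P_load = I² R = (1.731)² × 85.5 = 256.1 W

256 W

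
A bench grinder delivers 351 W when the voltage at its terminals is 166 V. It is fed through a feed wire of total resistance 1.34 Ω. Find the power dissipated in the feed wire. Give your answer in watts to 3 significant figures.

The feed wire is a series resistance carrying the load current; its dissipation is I²R_line.
I = P / V = 351 / 166 = 2.114 A through the feed wire.
P_line = I² R_line = (2.114)² × 1.34 = 5.991 W

5.99 W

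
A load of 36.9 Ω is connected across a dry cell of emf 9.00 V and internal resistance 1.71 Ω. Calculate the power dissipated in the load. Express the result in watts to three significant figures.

The internal resistance and the load are in series, so the same I flows through both; get I from ε/(r+R), then I²R for the load.
I = ε / (r + R) = 9.00 / (1.71 + 36.9) = 0.2331 A
P_load = I² R = (0.2331)² × 36.9 = 2.005 W

2.00 W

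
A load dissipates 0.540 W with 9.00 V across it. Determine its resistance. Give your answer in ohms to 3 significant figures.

150 Ω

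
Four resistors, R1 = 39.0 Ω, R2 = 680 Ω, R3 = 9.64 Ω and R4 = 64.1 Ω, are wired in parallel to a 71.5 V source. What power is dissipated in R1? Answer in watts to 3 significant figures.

131 W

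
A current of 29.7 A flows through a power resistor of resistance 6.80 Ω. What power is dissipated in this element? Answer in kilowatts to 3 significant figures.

Knowing I and R, the power is just I²R — no need to find V first.
P = (29.70 A)² × 6.80 Ω = 5998 W

6.00 kW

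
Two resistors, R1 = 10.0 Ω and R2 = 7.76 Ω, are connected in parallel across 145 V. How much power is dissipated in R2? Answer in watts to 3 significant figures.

2710 W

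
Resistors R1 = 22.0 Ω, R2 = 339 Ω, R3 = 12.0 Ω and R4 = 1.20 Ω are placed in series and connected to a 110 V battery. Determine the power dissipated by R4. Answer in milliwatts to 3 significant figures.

The current is common to all series resistors; compute it, then apply P = I²R for the target.
R_total = 22.0 + 339 + 12.0 + 1.20 = 374.2 Ω
I = V / R_total = 110 / 374.2 = 0.2940 A
P_R4 = I² × R4 = (0.2940)² × 1.20 = 0.1037 W

104 mW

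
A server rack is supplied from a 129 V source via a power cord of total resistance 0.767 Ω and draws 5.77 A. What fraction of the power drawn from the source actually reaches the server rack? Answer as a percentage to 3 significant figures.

96.6 %

The power cord carries the full 5.77 A.
P_line = I² R_line = (5.770)² × 0.767 = 25.54 W
P_source = V I = 129 × 5.770 = 744.3 W; P_load = 718.8 W
η = P_load / P_source = 718.8 / 744.3 = 0.9657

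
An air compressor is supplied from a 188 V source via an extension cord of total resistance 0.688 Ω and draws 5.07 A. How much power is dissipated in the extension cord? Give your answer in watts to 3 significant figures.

The extension cord and load are in series, so the same current flows in both; the loss is I²R_line.
The extension cord carries the full 5.07 A.
P_line = I² R_line = (5.070)² × 0.688 = 17.68 W

17.7 W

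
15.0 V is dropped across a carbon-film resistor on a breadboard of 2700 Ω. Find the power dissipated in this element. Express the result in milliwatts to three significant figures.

83.3 mW

V and R are stated; P = V²/R avoids computing the current.
P = (15.0 V)² / 2700 Ω = 0.08333 W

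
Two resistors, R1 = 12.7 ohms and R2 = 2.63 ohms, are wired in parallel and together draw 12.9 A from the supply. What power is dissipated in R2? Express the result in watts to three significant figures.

We need the common branch voltage; get it from I_total × R_eq, then P = V²/R for the branch.
1/R_eq = 1/12.7 + 1/2.63 ⇒ R_eq = 2.179 Ω
V = I_total × R_eq = 12.90 × 2.179 = 28.11 V
P_R2 = V² / R2 = (28.11)² / 2.63 = 300.4 W

300 W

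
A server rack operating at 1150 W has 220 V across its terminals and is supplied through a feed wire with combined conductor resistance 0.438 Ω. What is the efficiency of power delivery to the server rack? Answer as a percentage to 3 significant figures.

I = P / V = 1150 / 220 = 5.227 A through the feed wire.
P_line = I² R_line = (5.227)² × 0.438 = 11.97 W
P_source = P_load + P_line = 1150 + 11.97 = 1162 W
η = P_load / P_source = 1150 / 1162 = 0.9897

99.0 %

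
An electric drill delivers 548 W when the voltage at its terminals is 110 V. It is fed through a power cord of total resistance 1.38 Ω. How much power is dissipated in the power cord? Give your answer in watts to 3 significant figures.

The power cord is a series resistance carrying the load current; its dissipation is I²R_line.
I = P / V = 548 / 110 = 4.982 A through the power cord.
P_line = I² R_line = (4.982)² × 1.38 = 34.25 W

34.2 W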